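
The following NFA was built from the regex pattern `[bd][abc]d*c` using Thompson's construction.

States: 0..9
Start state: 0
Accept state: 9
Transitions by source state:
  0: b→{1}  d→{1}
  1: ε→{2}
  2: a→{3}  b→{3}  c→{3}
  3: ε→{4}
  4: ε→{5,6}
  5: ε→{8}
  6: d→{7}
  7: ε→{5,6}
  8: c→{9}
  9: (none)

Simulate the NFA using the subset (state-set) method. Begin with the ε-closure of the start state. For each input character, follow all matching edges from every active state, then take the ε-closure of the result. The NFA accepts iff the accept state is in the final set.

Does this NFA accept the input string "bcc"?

initial (ε-close {0}): {0}
'b' @ 1: {1,2}
'c' @ 2: {3,4,5,6,8}
'c' @ 3: {9}  ✓accept
end set {9} — state 9 in

Answer: ACCEPT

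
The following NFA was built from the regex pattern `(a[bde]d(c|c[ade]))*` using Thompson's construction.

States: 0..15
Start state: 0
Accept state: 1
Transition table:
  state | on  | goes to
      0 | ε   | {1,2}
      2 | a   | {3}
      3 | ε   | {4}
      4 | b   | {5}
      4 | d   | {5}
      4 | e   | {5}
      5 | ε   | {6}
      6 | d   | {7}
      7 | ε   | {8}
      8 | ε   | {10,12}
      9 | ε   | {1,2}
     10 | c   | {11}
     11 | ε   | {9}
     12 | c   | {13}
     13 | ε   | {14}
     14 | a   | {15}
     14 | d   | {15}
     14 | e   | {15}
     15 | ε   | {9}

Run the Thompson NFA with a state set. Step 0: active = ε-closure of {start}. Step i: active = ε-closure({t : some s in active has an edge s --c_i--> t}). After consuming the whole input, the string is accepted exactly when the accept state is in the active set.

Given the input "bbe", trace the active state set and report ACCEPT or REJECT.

Answer: REJECT

Trace:
S₀ = ε-closure({0}) = {0,1,2}
'b' @ 1: {}  — dead — no transitions
rest 'be' ignored (set empty)
end set {} — state 1 not in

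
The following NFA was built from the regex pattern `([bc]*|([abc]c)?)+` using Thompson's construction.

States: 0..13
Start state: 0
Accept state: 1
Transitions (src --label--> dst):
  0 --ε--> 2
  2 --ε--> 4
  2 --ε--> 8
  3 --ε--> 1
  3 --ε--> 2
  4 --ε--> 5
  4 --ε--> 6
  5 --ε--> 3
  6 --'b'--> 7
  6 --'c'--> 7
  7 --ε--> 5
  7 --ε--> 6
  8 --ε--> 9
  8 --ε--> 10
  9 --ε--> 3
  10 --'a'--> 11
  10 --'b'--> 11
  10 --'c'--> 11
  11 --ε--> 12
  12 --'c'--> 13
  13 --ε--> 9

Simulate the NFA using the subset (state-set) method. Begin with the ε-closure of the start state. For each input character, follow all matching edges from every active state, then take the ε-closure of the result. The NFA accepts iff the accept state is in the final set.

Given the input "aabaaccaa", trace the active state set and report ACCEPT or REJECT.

start: ε-closure({0}) = {0,1,2,3,4,5,6,8,9,10}
'a' @ 1: {11,12}
'a' @ 2: {}  — state set empty
rest 'baaccaa' ignored (set empty)
after full input: {}  (accept=1 not in)

Answer: REJECT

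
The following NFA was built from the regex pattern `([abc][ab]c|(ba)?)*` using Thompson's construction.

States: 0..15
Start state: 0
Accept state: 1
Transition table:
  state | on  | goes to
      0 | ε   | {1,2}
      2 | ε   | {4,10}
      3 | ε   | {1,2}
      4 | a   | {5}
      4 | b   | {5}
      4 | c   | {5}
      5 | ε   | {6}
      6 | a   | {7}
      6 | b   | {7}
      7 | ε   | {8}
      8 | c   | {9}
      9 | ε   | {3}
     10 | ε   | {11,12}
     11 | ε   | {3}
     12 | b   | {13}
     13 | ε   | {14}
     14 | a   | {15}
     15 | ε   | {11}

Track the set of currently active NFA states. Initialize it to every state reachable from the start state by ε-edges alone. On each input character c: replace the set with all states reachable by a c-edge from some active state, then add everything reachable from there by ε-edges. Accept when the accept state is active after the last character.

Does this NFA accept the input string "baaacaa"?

Answer: REJECT

Steps:
start: ε-closure({0}) = {0,1,2,3,4,10,11,12}
'b' @ 1: {5,6,13,14}
'a' @ 2: {1,2,3,4,7,8,10,11,12,15}  ✓accept
'a' @ 3: {5,6}
'a' @ 4: {7,8}
'c' @ 5: {1,2,3,4,9,10,11,12}  ✓accept
'a' @ 6: {5,6}
'a' @ 7: {7,8}
after full input: {7,8}  (accept=1 not in)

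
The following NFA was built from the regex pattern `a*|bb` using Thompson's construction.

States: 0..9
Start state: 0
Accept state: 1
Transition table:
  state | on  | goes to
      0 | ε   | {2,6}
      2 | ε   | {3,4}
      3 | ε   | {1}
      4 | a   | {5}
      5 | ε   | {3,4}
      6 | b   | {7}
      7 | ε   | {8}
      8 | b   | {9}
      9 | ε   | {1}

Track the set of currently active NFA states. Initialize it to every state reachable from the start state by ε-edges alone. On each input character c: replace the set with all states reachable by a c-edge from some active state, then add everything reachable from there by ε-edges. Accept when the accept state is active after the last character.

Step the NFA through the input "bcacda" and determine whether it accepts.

initial (ε-close {0}): {0,1,2,3,4,6}
'b' @ 1: {7,8}
'c' @ 2: {}  — state set empty
rest 'acda' ignored (set empty)
after full input: {}  (accept=1 not in)

Answer: REJECT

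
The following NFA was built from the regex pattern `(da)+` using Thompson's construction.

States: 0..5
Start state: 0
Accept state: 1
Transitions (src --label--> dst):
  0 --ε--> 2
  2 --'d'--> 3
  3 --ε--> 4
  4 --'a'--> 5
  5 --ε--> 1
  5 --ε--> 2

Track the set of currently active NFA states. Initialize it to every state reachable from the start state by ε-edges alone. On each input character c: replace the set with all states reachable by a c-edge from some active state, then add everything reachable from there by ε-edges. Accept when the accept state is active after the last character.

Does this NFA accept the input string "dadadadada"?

Answer: ACCEPT

Derivation:
S₀ = ε-closure({0}) = {0,2}
'd' @ 1: {3,4}
'a' @ 2: {1,2,5}  [accepting]
'd' @ 3: {3,4}
'a' @ 4: {1,2,5}  [accepting]
'd' @ 5: {3,4}
'a' @ 6: {1,2,5}  [accepting]
'd' @ 7: {3,4}
'a' @ 8: {1,2,5}  [accepting]
'd' @ 9: {3,4}
'a' @ 10: {1,2,5}  [accepting]
final: {1,2,5}; accept 1 in set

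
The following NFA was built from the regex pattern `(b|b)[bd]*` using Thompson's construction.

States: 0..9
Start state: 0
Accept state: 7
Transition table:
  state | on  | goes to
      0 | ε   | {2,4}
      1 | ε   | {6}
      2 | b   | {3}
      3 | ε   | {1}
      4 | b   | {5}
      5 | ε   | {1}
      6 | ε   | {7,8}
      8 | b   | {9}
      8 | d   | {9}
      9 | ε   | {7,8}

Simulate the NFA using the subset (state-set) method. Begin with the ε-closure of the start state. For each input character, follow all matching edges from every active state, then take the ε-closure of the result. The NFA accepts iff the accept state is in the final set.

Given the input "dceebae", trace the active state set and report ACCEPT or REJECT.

S₀ = ε-closure({0}) = {0,2,4}
'd' @ 1: {}  — state set empty
rest 'ceebae' ignored (set empty)
end set {} — state 7 not in

Answer: REJECT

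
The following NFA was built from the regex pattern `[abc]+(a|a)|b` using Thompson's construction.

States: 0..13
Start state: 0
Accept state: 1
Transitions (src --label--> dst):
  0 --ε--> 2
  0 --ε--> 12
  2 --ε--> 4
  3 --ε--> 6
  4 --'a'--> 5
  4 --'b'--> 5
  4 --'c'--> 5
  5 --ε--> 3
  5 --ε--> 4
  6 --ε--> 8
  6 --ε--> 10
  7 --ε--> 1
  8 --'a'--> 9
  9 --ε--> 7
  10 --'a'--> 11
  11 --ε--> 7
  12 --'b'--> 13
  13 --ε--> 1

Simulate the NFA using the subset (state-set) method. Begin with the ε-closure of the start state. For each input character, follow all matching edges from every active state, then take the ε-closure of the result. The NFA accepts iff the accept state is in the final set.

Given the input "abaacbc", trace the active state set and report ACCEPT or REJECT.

Answer: REJECT

Derivation:
start: ε-closure({0}) = {0,2,4,12}
'a' @ 1: {3,4,5,6,8,10}
'b' @ 2: {3,4,5,6,8,10}
'a' @ 3: {1,3,4,5,6,7,8,9,10,11}  [accepting]
'a' @ 4: {1,3,4,5,6,7,8,9,10,11}  [accepting]
'c' @ 5: {3,4,5,6,8,10}
'b' @ 6: {3,4,5,6,8,10}
'c' @ 7: {3,4,5,6,8,10}
final: {3,4,5,6,8,10}; accept 1 not in set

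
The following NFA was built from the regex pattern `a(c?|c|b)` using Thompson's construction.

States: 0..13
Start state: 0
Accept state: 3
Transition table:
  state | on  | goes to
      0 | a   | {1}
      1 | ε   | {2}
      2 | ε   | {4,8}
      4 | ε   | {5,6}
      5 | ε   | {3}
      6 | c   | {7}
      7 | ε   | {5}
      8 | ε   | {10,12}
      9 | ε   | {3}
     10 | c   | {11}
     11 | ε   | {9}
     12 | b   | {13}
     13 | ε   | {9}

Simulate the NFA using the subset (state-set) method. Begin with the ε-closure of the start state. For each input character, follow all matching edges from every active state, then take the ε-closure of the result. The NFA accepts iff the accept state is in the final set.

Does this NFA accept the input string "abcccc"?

S₀ = ε-closure({0}) = {0}
'a' @ 1: {1,2,3,4,5,6,8,10,12}  ✓accept
'b' @ 2: {3,9,13}  ✓accept
'c' @ 3: {}  — no active states
rest 'ccc' ignored (set empty)
after full input: {}  (accept=3 not in)

Answer: REJECT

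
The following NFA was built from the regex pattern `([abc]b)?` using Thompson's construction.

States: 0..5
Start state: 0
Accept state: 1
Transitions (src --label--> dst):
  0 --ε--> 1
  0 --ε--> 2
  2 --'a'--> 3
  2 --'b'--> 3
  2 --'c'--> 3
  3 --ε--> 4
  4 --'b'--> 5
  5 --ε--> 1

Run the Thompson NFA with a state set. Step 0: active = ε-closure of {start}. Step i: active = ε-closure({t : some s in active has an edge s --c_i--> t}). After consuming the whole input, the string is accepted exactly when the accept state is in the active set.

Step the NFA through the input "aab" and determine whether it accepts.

S₀ = ε-closure({0}) = {0,1,2}
'a' @ 1: {3,4}
'a' @ 2: {}  — state set empty
rest 'b' ignored (set empty)
after full input: {}  (accept=1 not in)

Answer: REJECT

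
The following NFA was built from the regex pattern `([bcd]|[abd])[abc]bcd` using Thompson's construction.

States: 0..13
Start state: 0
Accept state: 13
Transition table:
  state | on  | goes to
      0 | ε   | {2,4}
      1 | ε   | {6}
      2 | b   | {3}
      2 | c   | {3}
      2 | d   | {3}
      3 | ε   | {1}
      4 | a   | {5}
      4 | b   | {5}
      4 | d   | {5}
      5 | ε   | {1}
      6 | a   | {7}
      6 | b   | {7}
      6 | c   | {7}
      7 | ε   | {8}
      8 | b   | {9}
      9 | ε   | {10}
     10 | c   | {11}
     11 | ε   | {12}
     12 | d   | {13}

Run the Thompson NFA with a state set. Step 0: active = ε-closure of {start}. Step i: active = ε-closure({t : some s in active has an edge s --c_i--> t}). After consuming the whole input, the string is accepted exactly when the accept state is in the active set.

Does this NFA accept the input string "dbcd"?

S₀ = ε-closure({0}) = {0,2,4}
'd' @ 1: {1,3,5,6}
'b' @ 2: {7,8}
'c' @ 3: {}  — state set empty
rest 'd' ignored (set empty)
end set {} — state 13 not in

Answer: REJECT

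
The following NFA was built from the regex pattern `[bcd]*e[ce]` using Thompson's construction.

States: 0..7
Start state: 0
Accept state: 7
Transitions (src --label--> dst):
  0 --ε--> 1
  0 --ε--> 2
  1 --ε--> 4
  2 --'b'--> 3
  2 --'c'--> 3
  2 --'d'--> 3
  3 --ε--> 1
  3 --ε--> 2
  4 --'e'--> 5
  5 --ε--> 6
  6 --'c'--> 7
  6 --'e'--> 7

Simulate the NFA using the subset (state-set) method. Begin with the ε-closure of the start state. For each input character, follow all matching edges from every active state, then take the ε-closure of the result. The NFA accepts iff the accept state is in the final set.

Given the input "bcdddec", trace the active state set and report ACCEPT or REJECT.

S₀ = ε-closure({0}) = {0,1,2,4}
'b' @ 1: {1,2,3,4}
'c' @ 2: {1,2,3,4}
'd' @ 3: {1,2,3,4}
'd' @ 4: {1,2,3,4}
'd' @ 5: {1,2,3,4}
'e' @ 6: {5,6}
'c' @ 7: {7}  ✓accept
after full input: {7}  (accept=7 in)

Answer: ACCEPT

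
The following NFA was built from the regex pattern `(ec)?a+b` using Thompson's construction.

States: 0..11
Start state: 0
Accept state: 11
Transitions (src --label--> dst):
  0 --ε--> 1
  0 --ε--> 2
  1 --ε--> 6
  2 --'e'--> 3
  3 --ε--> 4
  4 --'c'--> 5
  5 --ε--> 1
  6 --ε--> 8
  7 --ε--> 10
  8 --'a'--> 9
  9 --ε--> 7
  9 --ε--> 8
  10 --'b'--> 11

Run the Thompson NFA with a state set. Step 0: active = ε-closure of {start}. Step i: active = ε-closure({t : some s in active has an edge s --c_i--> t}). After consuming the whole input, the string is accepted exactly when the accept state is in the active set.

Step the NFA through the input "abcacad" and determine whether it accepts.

Answer: REJECT

Derivation:
start: ε-closure({0}) = {0,1,2,6,8}
'a' @ 1: {7,8,9,10}
'b' @ 2: {11}  (accept∈set)
'c' @ 3: {}  — no active states
rest 'acad' ignored (set empty)
after full input: {}  (accept=11 not in)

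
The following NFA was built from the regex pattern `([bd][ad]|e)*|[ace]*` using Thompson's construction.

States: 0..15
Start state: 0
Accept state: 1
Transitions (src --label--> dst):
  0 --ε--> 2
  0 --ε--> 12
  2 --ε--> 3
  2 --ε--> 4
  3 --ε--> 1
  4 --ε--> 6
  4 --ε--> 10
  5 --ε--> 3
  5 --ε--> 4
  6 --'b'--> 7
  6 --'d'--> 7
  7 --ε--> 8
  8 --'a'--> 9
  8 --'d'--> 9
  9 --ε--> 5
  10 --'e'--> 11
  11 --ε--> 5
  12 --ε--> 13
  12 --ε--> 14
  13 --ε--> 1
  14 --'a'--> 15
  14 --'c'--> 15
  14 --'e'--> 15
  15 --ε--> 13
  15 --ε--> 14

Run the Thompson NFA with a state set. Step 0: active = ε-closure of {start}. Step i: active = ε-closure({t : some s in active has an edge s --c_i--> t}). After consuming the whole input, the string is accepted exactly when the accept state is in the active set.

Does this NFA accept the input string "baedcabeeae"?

start: ε-closure({0}) = {0,1,2,3,4,6,10,12,13,14}
'b' @ 1: {7,8}
'a' @ 2: {1,3,4,5,6,9,10}  ✓accept
'e' @ 3: {1,3,4,5,6,10,11}  ✓accept
'd' @ 4: {7,8}
'c' @ 5: {}  — state set empty
rest 'abeeae' ignored (set empty)
end set {} — state 1 not in

Answer: REJECT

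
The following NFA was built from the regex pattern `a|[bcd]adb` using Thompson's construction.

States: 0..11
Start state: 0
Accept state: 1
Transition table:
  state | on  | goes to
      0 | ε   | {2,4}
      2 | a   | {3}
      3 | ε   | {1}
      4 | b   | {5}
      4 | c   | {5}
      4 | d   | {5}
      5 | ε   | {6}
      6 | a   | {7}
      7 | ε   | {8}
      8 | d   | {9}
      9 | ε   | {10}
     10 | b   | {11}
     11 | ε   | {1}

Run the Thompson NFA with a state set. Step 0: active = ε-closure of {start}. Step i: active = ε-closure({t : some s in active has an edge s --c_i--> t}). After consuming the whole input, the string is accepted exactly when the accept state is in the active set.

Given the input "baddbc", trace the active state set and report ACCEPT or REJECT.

start: ε-closure({0}) = {0,2,4}
'b' @ 1: {5,6}
'a' @ 2: {7,8}
'd' @ 3: {9,10}
'd' @ 4: {}  — dead — no transitions
rest 'bc' ignored (set empty)
final: {}; accept 1 not in set

Answer: REJECT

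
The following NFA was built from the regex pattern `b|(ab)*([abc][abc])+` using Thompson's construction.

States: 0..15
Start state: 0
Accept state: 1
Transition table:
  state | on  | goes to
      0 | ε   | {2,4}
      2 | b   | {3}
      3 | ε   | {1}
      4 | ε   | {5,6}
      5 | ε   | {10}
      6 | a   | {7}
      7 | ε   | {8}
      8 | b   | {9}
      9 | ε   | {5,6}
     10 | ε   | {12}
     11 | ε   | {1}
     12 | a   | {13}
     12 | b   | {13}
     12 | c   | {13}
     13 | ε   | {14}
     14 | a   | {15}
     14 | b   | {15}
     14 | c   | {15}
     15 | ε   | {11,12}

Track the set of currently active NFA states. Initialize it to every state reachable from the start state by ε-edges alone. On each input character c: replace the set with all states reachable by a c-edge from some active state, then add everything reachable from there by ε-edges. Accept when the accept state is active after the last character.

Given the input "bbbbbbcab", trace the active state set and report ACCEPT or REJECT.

S₀ = ε-closure({0}) = {0,2,4,5,6,10,12}
'b' @ 1: {1,3,13,14}  [accepting]
'b' @ 2: {1,11,12,15}  [accepting]
'b' @ 3: {13,14}
'b' @ 4: {1,11,12,15}  [accepting]
'b' @ 5: {13,14}
'b' @ 6: {1,11,12,15}  [accepting]
'c' @ 7: {13,14}
'a' @ 8: {1,11,12,15}  [accepting]
'b' @ 9: {13,14}
after full input: {13,14}  (accept=1 not in)

Answer: REJECT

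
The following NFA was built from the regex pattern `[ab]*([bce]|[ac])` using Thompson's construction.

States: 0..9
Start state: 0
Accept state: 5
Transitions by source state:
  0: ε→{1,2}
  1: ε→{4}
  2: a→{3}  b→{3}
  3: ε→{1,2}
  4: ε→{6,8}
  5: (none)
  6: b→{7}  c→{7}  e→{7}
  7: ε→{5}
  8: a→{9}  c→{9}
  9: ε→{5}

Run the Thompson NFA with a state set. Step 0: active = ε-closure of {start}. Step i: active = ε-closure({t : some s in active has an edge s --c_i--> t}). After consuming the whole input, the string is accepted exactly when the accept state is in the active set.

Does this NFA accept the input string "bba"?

initial (ε-close {0}): {0,1,2,4,6,8}
'b' @ 1: {1,2,3,4,5,6,7,8}  ✓accept
'b' @ 2: {1,2,3,4,5,6,7,8}  ✓accept
'a' @ 3: {1,2,3,4,5,6,8,9}  ✓accept
after full input: {1,2,3,4,5,6,8,9}  (accept=5 in)

Answer: ACCEPT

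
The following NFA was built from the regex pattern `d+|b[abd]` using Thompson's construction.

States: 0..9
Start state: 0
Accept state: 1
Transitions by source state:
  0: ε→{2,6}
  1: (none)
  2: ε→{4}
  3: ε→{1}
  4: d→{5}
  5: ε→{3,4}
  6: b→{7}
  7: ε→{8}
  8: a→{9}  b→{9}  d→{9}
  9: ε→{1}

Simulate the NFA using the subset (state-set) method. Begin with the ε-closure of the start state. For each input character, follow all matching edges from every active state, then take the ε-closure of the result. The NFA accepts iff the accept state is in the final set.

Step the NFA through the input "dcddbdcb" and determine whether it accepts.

Answer: REJECT

Trace:
S₀ = ε-closure({0}) = {0,2,4,6}
'd' @ 1: {1,3,4,5}  [accepting]
'c' @ 2: {}  — no active states
rest 'ddbdcb' ignored (set empty)
final: {}; accept 1 not in set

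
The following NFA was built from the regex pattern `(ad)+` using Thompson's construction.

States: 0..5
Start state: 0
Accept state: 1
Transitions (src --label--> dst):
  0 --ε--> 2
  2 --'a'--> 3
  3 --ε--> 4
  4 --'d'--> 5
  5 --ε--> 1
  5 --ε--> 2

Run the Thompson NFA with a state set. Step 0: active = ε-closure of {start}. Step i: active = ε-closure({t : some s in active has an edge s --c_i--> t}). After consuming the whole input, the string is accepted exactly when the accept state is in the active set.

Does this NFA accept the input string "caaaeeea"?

Answer: REJECT

Steps:
S₀ = ε-closure({0}) = {0,2}
'c' @ 1: {}  — no active states
rest 'aaaeeea' ignored (set empty)
after full input: {}  (accept=1 not in)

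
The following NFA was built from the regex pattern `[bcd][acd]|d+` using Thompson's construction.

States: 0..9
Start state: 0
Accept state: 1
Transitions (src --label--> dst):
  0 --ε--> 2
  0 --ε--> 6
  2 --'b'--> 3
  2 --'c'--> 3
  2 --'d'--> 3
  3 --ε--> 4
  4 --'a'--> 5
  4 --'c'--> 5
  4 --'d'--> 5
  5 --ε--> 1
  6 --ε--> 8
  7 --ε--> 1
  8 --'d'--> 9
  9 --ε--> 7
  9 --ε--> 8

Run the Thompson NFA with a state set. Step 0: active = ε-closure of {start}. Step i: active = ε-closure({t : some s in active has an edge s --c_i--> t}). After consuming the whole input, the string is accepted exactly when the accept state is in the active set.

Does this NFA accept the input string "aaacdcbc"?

Answer: REJECT

Trace:
initial (ε-close {0}): {0,2,6,8}
'a' @ 1: {}  — dead — no transitions
rest 'aacdcbc' ignored (set empty)
end set {} — state 1 not in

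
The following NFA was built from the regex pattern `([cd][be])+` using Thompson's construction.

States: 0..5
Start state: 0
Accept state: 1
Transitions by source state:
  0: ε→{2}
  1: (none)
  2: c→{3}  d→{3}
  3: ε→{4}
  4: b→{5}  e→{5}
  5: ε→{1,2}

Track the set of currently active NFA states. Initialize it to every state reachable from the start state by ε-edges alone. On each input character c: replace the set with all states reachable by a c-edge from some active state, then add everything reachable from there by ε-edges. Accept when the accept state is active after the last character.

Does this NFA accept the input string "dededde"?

Answer: REJECT

Derivation:
start: ε-closure({0}) = {0,2}
'd' @ 1: {3,4}
'e' @ 2: {1,2,5}  [accepting]
'd' @ 3: {3,4}
'e' @ 4: {1,2,5}  [accepting]
'd' @ 5: {3,4}
'd' @ 6: {}  — dead — no transitions
rest 'e' ignored (set empty)
end set {} — state 1 not in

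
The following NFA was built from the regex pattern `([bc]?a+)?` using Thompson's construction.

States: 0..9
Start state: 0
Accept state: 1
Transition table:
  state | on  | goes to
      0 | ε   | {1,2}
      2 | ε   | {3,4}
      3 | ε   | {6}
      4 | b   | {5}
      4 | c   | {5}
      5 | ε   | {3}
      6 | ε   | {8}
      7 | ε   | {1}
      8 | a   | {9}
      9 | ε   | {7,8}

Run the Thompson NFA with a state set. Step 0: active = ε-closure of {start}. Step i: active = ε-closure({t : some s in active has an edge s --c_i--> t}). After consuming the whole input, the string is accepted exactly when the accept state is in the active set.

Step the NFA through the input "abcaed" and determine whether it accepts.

start: ε-closure({0}) = {0,1,2,3,4,6,8}
'a' @ 1: {1,7,8,9}  (accept∈set)
'b' @ 2: {}  — state set empty
rest 'caed' ignored (set empty)
end set {} — state 1 not in

Answer: REJECT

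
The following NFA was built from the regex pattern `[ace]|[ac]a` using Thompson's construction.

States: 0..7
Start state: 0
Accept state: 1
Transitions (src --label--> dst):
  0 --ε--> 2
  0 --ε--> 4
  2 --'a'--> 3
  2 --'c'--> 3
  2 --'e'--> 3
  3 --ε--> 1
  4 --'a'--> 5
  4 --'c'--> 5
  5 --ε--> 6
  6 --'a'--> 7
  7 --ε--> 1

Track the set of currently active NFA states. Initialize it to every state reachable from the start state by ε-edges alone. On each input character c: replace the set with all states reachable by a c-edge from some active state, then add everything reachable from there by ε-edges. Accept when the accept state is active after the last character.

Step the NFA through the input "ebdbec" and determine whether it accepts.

start: ε-closure({0}) = {0,2,4}
'e' @ 1: {1,3}  (accept∈set)
'b' @ 2: {}  — no active states
rest 'dbec' ignored (set empty)
after full input: {}  (accept=1 not in)

Answer: REJECT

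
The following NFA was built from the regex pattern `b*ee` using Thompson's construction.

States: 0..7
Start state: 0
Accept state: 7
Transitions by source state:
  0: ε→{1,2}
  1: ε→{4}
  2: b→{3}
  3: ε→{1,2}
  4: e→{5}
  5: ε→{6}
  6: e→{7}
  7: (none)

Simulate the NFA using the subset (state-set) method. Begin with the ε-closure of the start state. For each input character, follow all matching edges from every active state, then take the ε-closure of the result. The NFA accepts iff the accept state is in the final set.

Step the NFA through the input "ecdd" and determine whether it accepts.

Answer: REJECT

Derivation:
start: ε-closure({0}) = {0,1,2,4}
'e' @ 1: {5,6}
'c' @ 2: {}  — state set empty
rest 'dd' ignored (set empty)
after full input: {}  (accept=7 not in)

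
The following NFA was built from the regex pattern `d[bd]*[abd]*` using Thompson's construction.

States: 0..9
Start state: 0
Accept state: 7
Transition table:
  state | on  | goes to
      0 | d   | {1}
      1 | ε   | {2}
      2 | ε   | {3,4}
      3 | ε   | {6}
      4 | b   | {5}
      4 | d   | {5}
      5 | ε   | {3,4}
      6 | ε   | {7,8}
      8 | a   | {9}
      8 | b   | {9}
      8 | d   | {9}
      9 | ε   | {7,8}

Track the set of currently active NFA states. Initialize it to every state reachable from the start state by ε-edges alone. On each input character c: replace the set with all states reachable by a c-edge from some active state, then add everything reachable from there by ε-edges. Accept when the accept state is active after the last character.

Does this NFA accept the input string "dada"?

Answer: ACCEPT

Derivation:
initial (ε-close {0}): {0}
'd' @ 1: {1,2,3,4,6,7,8}  [accepting]
'a' @ 2: {7,8,9}  [accepting]
'd' @ 3: {7,8,9}  [accepting]
'a' @ 4: {7,8,9}  [accepting]
after full input: {7,8,9}  (accept=7 in)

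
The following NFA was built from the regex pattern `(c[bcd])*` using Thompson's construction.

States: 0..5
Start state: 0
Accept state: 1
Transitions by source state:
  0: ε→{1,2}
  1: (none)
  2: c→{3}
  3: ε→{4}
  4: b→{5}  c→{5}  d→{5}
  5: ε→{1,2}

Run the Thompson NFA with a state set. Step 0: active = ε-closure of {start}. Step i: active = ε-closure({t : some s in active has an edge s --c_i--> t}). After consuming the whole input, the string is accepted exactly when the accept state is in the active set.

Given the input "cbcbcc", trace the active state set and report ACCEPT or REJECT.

S₀ = ε-closure({0}) = {0,1,2}
'c' @ 1: {3,4}
'b' @ 2: {1,2,5}  (accept∈set)
'c' @ 3: {3,4}
'b' @ 4: {1,2,5}  (accept∈set)
'c' @ 5: {3,4}
'c' @ 6: {1,2,5}  (accept∈set)
final: {1,2,5}; accept 1 in set

Answer: ACCEPT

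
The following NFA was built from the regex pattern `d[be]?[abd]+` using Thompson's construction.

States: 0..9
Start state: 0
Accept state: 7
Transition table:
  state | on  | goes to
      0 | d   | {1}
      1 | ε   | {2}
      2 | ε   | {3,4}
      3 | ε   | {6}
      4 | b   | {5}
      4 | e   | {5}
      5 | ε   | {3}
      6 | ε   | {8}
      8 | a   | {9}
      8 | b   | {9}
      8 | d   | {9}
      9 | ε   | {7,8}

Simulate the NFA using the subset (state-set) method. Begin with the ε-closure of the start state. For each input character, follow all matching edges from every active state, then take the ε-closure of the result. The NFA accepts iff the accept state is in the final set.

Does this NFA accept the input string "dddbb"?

Answer: ACCEPT

Steps:
start: ε-closure({0}) = {0}
'd' @ 1: {1,2,3,4,6,8}
'd' @ 2: {7,8,9}  [accepting]
'd' @ 3: {7,8,9}  [accepting]
'b' @ 4: {7,8,9}  [accepting]
'b' @ 5: {7,8,9}  [accepting]
after full input: {7,8,9}  (accept=7 in)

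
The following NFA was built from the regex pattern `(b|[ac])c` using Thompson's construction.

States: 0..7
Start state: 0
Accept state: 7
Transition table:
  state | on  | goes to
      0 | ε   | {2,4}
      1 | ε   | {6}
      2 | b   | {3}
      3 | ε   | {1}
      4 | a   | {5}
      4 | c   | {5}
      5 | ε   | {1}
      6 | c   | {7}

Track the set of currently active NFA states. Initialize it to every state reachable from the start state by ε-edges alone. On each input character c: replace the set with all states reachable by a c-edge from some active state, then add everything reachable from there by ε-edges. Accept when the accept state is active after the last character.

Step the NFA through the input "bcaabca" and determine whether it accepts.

Answer: REJECT

Trace:
start: ε-closure({0}) = {0,2,4}
'b' @ 1: {1,3,6}
'c' @ 2: {7}  ✓accept
'a' @ 3: {}  — no active states
rest 'abca' ignored (set empty)
final: {}; accept 7 not in set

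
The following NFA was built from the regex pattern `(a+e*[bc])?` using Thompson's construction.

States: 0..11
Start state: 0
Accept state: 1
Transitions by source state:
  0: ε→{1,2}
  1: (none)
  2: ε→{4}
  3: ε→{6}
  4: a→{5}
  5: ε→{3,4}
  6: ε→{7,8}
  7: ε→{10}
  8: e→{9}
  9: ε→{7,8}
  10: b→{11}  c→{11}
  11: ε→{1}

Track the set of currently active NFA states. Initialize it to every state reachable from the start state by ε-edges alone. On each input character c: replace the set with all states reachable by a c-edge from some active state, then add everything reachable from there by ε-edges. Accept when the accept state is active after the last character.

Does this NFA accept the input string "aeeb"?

start: ε-closure({0}) = {0,1,2,4}
'a' @ 1: {3,4,5,6,7,8,10}
'e' @ 2: {7,8,9,10}
'e' @ 3: {7,8,9,10}
'b' @ 4: {1,11}  (accept∈set)
end set {1,11} — state 1 in

Answer: ACCEPT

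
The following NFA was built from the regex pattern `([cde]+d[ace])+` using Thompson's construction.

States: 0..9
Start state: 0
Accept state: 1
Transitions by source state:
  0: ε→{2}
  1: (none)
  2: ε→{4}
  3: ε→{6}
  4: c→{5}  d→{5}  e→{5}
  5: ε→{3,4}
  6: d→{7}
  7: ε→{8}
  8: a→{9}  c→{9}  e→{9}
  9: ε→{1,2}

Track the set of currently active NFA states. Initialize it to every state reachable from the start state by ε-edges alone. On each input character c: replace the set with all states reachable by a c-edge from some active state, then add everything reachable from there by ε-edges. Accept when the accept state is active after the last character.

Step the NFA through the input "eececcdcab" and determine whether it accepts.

Answer: REJECT

Derivation:
start: ε-closure({0}) = {0,2,4}
'e' @ 1: {3,4,5,6}
'e' @ 2: {3,4,5,6}
'c' @ 3: {3,4,5,6}
'e' @ 4: {3,4,5,6}
'c' @ 5: {3,4,5,6}
'c' @ 6: {3,4,5,6}
'd' @ 7: {3,4,5,6,7,8}
'c' @ 8: {1,2,3,4,5,6,9}  [accepting]
'a' @ 9: {}  — dead — no transitions
rest 'b' ignored (set empty)
end set {} — state 1 not in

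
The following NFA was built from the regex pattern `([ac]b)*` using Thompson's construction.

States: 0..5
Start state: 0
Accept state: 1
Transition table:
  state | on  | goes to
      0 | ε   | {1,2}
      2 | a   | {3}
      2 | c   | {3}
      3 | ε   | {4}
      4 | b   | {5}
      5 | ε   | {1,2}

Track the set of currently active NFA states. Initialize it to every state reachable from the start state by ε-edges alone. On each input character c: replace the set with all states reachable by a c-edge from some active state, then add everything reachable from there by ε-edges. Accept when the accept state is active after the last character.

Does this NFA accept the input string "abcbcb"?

S₀ = ε-closure({0}) = {0,1,2}
'a' @ 1: {3,4}
'b' @ 2: {1,2,5}  ✓accept
'c' @ 3: {3,4}
'b' @ 4: {1,2,5}  ✓accept
'c' @ 5: {3,4}
'b' @ 6: {1,2,5}  ✓accept
end set {1,2,5} — state 1 in

Answer: ACCEPT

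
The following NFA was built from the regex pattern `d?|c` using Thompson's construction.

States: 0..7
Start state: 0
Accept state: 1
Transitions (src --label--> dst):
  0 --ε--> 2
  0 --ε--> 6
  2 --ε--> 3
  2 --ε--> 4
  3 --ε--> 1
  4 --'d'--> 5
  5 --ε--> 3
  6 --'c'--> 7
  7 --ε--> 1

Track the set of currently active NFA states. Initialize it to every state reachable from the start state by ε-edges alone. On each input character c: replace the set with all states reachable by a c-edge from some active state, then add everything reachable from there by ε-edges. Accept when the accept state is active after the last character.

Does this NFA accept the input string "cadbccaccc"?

initial (ε-close {0}): {0,1,2,3,4,6}
'c' @ 1: {1,7}  ✓accept
'a' @ 2: {}  — dead — no transitions
rest 'dbccaccc' ignored (set empty)
after full input: {}  (accept=1 not in)

Answer: REJECT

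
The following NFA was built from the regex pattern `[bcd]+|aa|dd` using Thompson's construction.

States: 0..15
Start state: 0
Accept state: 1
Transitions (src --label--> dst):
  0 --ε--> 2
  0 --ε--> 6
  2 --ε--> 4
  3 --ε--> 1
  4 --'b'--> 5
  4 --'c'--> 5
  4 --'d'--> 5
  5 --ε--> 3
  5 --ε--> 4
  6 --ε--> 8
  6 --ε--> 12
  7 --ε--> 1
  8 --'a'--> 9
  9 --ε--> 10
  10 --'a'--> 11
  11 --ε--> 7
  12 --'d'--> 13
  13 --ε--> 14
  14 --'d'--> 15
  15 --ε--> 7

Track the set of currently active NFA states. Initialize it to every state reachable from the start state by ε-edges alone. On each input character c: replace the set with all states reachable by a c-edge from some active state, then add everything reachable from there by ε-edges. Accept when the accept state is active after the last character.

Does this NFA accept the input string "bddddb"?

initial (ε-close {0}): {0,2,4,6,8,12}
'b' @ 1: {1,3,4,5}  (accept∈set)
'd' @ 2: {1,3,4,5}  (accept∈set)
'd' @ 3: {1,3,4,5}  (accept∈set)
'd' @ 4: {1,3,4,5}  (accept∈set)
'd' @ 5: {1,3,4,5}  (accept∈set)
'b' @ 6: {1,3,4,5}  (accept∈set)
end set {1,3,4,5} — state 1 in

Answer: ACCEPT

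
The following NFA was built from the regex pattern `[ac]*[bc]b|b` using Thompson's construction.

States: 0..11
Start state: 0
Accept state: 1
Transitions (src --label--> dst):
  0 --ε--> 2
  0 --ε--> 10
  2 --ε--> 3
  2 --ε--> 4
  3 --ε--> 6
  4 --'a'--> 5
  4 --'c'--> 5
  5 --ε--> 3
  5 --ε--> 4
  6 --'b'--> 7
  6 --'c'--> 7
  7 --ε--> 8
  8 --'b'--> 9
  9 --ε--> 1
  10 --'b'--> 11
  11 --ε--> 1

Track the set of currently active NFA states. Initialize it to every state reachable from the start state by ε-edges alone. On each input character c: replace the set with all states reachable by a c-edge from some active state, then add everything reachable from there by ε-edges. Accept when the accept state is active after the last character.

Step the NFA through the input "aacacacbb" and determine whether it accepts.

S₀ = ε-closure({0}) = {0,2,3,4,6,10}
'a' @ 1: {3,4,5,6}
'a' @ 2: {3,4,5,6}
'c' @ 3: {3,4,5,6,7,8}
'a' @ 4: {3,4,5,6}
'c' @ 5: {3,4,5,6,7,8}
'a' @ 6: {3,4,5,6}
'c' @ 7: {3,4,5,6,7,8}
'b' @ 8: {1,7,8,9}  ✓accept
'b' @ 9: {1,9}  ✓accept
final: {1,9}; accept 1 in set

Answer: ACCEPT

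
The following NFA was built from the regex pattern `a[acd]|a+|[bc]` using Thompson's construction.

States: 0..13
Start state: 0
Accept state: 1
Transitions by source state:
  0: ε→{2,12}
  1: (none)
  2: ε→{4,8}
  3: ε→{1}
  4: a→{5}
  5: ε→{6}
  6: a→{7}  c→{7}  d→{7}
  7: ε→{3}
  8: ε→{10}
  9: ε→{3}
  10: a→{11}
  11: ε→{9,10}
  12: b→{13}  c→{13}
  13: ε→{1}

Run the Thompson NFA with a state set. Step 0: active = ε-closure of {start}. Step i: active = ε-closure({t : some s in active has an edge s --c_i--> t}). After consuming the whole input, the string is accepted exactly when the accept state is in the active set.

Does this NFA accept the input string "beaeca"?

initial (ε-close {0}): {0,2,4,8,10,12}
'b' @ 1: {1,13}  ✓accept
'e' @ 2: {}  — dead — no transitions
rest 'aeca' ignored (set empty)
final: {}; accept 1 not in set

Answer: REJECT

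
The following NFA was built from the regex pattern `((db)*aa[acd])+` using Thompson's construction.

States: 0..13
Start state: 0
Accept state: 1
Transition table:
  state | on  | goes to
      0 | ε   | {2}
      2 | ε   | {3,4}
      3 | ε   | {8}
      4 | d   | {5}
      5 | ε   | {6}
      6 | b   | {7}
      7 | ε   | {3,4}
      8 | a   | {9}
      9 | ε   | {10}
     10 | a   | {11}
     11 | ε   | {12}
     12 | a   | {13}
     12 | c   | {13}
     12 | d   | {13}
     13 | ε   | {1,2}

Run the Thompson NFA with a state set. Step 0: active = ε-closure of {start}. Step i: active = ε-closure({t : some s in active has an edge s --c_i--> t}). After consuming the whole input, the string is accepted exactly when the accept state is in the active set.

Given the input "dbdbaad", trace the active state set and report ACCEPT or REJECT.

initial (ε-close {0}): {0,2,3,4,8}
'd' @ 1: {5,6}
'b' @ 2: {3,4,7,8}
'd' @ 3: {5,6}
'b' @ 4: {3,4,7,8}
'a' @ 5: {9,10}
'a' @ 6: {11,12}
'd' @ 7: {1,2,3,4,8,13}  ✓accept
final: {1,2,3,4,8,13}; accept 1 in set

Answer: ACCEPT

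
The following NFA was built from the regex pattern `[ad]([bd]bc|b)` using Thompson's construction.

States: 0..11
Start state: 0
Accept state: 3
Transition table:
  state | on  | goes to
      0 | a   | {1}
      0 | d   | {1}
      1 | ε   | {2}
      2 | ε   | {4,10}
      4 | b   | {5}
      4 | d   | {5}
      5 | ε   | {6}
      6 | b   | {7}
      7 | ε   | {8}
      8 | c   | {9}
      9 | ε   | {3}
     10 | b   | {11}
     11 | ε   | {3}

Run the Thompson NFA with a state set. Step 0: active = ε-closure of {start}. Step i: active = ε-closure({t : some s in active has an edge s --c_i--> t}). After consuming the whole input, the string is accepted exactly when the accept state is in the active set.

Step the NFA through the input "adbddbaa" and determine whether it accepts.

Answer: REJECT

Trace:
S₀ = ε-closure({0}) = {0}
'a' @ 1: {1,2,4,10}
'd' @ 2: {5,6}
'b' @ 3: {7,8}
'd' @ 4: {}  — state set empty
rest 'dbaa' ignored (set empty)
end set {} — state 3 not in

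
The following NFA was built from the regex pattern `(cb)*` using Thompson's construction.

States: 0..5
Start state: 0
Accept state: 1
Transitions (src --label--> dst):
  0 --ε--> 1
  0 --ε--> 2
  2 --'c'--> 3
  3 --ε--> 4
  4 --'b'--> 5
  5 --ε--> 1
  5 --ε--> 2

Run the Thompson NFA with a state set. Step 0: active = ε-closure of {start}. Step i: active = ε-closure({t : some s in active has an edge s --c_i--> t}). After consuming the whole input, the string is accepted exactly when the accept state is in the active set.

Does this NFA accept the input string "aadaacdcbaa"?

start: ε-closure({0}) = {0,1,2}
'a' @ 1: {}  — dead — no transitions
rest 'adaacdcbaa' ignored (set empty)
after full input: {}  (accept=1 not in)

Answer: REJECT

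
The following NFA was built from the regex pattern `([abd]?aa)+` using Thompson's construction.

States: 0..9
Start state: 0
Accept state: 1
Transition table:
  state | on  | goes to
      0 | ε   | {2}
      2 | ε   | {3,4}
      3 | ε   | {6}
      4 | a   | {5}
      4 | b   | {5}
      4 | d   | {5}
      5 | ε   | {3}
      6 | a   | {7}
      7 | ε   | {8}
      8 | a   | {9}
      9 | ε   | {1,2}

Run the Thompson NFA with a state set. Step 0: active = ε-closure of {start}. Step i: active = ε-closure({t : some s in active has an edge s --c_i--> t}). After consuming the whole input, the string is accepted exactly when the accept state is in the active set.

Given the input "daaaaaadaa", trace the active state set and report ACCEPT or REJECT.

start: ε-closure({0}) = {0,2,3,4,6}
'd' @ 1: {3,5,6}
'a' @ 2: {7,8}
'a' @ 3: {1,2,3,4,6,9}  (accept∈set)
'a' @ 4: {3,5,6,7,8}
'a' @ 5: {1,2,3,4,6,7,8,9}  (accept∈set)
'a' @ 6: {1,2,3,4,5,6,7,8,9}  (accept∈set)
'a' @ 7: {1,2,3,4,5,6,7,8,9}  (accept∈set)
'd' @ 8: {3,5,6}
'a' @ 9: {7,8}
'a' @ 10: {1,2,3,4,6,9}  (accept∈set)
end set {1,2,3,4,6,9} — state 1 in

Answer: ACCEPT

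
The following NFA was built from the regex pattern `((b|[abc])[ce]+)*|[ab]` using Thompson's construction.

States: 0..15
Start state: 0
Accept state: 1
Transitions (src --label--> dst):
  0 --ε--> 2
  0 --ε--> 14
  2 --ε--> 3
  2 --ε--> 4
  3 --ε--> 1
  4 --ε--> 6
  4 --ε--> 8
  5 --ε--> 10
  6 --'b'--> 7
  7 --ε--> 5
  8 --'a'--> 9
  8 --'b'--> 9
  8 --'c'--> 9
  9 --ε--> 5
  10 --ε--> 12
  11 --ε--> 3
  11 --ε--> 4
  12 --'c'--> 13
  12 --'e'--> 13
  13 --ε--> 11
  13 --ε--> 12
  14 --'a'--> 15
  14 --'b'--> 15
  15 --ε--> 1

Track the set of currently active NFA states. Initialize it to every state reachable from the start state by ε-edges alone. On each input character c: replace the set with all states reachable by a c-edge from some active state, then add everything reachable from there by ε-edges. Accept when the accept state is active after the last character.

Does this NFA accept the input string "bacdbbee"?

Answer: REJECT

Derivation:
start: ε-closure({0}) = {0,1,2,3,4,6,8,14}
'b' @ 1: {1,5,7,9,10,12,15}  (accept∈set)
'a' @ 2: {}  — dead — no transitions
rest 'cdbbee' ignored (set empty)
end set {} — state 1 not in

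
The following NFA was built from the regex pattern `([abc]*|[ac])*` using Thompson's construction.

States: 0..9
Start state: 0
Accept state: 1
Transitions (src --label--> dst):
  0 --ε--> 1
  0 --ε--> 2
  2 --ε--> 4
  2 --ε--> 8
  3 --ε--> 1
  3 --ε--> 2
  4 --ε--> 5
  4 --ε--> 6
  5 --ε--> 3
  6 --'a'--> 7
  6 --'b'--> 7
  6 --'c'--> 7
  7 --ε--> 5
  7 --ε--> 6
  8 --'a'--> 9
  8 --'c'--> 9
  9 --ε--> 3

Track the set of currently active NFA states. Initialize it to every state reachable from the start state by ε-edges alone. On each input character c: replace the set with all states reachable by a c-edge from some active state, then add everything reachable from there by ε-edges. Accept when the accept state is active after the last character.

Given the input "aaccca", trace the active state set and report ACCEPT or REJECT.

Answer: ACCEPT

Steps:
S₀ = ε-closure({0}) = {0,1,2,3,4,5,6,8}
'a' @ 1: {1,2,3,4,5,6,7,8,9}  (accept∈set)
'a' @ 2: {1,2,3,4,5,6,7,8,9}  (accept∈set)
'c' @ 3: {1,2,3,4,5,6,7,8,9}  (accept∈set)
'c' @ 4: {1,2,3,4,5,6,7,8,9}  (accept∈set)
'c' @ 5: {1,2,3,4,5,6,7,8,9}  (accept∈set)
'a' @ 6: {1,2,3,4,5,6,7,8,9}  (accept∈set)
after full input: {1,2,3,4,5,6,7,8,9}  (accept=1 in)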